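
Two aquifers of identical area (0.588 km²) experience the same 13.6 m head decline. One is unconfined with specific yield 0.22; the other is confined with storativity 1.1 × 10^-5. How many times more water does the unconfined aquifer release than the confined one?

A = 0.588 km² = 5.88 × 10^5 m²
Unconfined: ΔV_u = Sy × A × Δh = 0.22 × 5.88 × 10^5 × 13.6 = 1.759 × 10^6 m³
Confined: ΔV_c = S × A × Δh = 1.1 × 10^-5 × 5.88 × 10^5 × 13.6 = 87.96 m³
Ratio = ΔV_u / ΔV_c = Sy / S = 0.22 / 1.1 × 10^-5 = 20000

ΔV_u / ΔV_c ≈ 20000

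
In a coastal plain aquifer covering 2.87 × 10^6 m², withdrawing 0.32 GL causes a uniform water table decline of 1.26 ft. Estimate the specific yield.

Δh = 1.26 ft = 0.384 m
ΔV = 0.32 GL = 3.2 × 10^5 m³
Sy = ΔV / (A × Δh) = 3.2 × 10^5 m³ / (2.87 × 10^6 m² × 0.384 m) = 0.2903

Sy ≈ 0.29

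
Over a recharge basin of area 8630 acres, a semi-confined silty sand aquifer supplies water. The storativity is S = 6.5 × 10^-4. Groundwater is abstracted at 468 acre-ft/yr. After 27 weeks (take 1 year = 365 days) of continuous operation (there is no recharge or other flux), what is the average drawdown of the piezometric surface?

A = 8630 acres = 3.492 × 10^7 m²
Q = 468 acre-ft/yr = 1582 m³/d
t = 27 weeks = 189 d
ΔV = Q × t = 1582 m³/d × 189 d = 2.989 × 10^5 m³
Δh = ΔV / (S × A) = 2.989 × 10^5 / (6.5 × 10^-4 × 3.492 × 10^7) = 13.17 m

Δh ≈ 13.2 m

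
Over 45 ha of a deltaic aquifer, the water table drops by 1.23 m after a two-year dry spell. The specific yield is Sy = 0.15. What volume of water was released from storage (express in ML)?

A = 45 ha = 4.5 × 10^5 m²
ΔV = Sy × A × Δh = 0.15 × 4.5 × 10^5 m² × 1.23 m = 83020 m³
ΔV = 83020 m³ = 83.03 ML

ΔV ≈ 83 ML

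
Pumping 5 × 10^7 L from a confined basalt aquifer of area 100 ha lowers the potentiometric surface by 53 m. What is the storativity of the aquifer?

S ≈ 9.4 × 10^-4

A = 100 ha = 1 × 10^6 m²
ΔV = 5 × 10^7 L = 50000 m³
S = ΔV / (A × Δh) = 50000 m³ / (1 × 10^6 m² × 53 m) = 9.434 × 10^-4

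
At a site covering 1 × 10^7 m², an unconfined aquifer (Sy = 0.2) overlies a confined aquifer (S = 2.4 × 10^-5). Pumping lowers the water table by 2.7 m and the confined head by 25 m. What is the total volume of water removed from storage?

Unconfined: ΔV_u = Sy × A × Δh_u = 0.2 × 1 × 10^7 × 2.7 = 5.4 × 10^6 m³
Confined: ΔV_c = S × A × Δh_c = 2.4 × 10^-5 × 1 × 10^7 × 25 = 6000 m³
Total ΔV = 5.4 × 10^6 + 6000 = 5.406 × 10^6 m³

ΔV ≈ 5.41 × 10^6 m³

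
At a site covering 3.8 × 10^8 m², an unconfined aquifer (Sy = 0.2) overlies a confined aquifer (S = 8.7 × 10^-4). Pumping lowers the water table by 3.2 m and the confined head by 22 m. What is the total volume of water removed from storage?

Unconfined: ΔV_u = Sy × A × Δh_u = 0.2 × 3.8 × 10^8 × 3.2 = 2.432 × 10^8 m³
Confined: ΔV_c = S × A × Δh_c = 8.7 × 10^-4 × 3.8 × 10^8 × 22 = 7.273 × 10^6 m³
Total ΔV = 2.432 × 10^8 + 7.273 × 10^6 = 2.505 × 10^8 m³

ΔV ≈ 2.5 × 10^8 m³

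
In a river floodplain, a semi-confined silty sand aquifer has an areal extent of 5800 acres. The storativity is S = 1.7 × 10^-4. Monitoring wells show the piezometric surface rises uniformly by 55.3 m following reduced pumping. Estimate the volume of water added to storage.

A = 5800 acres = 2.347 × 10^7 m²
ΔV = S × A × Δh = 1.7 × 10^-4 × 2.347 × 10^7 m² × 55.3 m = 2.207 × 10^5 m³

ΔV ≈ 2.21 × 10^5 m³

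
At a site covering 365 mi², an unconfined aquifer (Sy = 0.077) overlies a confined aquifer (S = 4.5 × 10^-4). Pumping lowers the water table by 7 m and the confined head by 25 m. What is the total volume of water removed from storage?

A = 365 mi² = 9.453 × 10^8 m²
Unconfined: ΔV_u = Sy × A × Δh_u = 0.077 × 9.453 × 10^8 × 7 = 5.095 × 10^8 m³
Confined: ΔV_c = S × A × Δh_c = 4.5 × 10^-4 × 9.453 × 10^8 × 25 = 1.064 × 10^7 m³
Total ΔV = 5.095 × 10^8 + 1.064 × 10^7 = 5.202 × 10^8 m³

ΔV ≈ 5.2 × 10^8 m³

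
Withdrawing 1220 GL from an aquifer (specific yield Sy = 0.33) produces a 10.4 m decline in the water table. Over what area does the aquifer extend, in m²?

ΔV = 1220 GL = 1.22 × 10^9 m³
A = ΔV / (Sy × Δh) = 1.22 × 10^9 / (0.33 × 10.4) = 3.555 × 10^8 m²

A ≈ 3.55 × 10^8 m²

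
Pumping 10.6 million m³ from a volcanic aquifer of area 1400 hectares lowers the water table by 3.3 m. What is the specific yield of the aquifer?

Sy ≈ 0.23

A = 1400 hectares = 1.4 × 10^7 m²
ΔV = 10.6 million m³ = 1.06 × 10^7 m³
Sy = ΔV / (A × Δh) = 1.06 × 10^7 m³ / (1.4 × 10^7 m² × 3.3 m) = 0.2294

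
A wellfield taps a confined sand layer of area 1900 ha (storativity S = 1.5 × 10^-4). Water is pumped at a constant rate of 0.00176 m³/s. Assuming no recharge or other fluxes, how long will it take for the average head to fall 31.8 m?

A = 1900 ha = 1.9 × 10^7 m²
ΔV = S × A × Δh = 1.5 × 10^-4 × 1.9 × 10^7 × 31.8 = 90630 m³
Q = 0.00176 m³/s = 152.1 m³/d
t = ΔV / Q = 90630 m³ / 152.1 m³/d = 596 d

t ≈ 596 days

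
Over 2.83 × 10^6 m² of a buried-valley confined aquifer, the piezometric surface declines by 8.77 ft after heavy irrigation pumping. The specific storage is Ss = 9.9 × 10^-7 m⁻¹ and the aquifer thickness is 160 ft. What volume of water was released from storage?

ΔV ≈ 365 m³

b = 160 ft = 48.77 m
S = Ss × b = 9.9 × 10^-7 m⁻¹ × 48.77 m = 4.828 × 10^-5
Δh = 8.77 ft = 2.673 m
ΔV = S × A × Δh = 4.828 × 10^-5 × 2.83 × 10^6 m² × 2.673 m = 365.2 m³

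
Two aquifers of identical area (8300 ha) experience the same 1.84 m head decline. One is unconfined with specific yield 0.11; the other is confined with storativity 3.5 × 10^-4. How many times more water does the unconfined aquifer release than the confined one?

ΔV_u / ΔV_c ≈ 314

A = 8300 ha = 8.3 × 10^7 m²
Unconfined: ΔV_u = Sy × A × Δh = 0.11 × 8.3 × 10^7 × 1.84 = 1.68 × 10^7 m³
Confined: ΔV_c = S × A × Δh = 3.5 × 10^-4 × 8.3 × 10^7 × 1.84 = 53450 m³
Ratio = ΔV_u / ΔV_c = Sy / S = 0.11 / 3.5 × 10^-4 = 314.3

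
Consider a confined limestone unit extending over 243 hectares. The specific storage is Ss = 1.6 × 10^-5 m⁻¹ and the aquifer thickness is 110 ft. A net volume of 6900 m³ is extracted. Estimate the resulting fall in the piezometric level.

Δh ≈ 5.29 m

b = 110 ft = 33.53 m
S = Ss × b = 1.6 × 10^-5 m⁻¹ × 33.53 m = 5.364 × 10^-4
A = 243 hectares = 2.43 × 10^6 m²
Δh = ΔV / (S × A) = 6900 m³ / (5.364 × 10^-4 × 2.43 × 10^6 m²) = 5.293 m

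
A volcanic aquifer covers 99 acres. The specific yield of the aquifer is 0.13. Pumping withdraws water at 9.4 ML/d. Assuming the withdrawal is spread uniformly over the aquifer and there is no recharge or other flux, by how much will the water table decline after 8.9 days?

A = 99 acres = 4.006 × 10^5 m²
Q = 9.4 ML/d = 9400 m³/d
ΔV = Q × t = 9400 m³/d × 8.9 d = 83660 m³
Δh = ΔV / (Sy × A) = 83660 / (0.13 × 4.006 × 10^5) = 1.606 m

Δh ≈ 1.61 m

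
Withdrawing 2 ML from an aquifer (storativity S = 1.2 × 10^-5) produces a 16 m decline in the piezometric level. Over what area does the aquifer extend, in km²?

A ≈ 10.4 km²

ΔV = 2 ML = 2000 m³
A = ΔV / (S × Δh) = 2000 / (1.2 × 10^-5 × 16) = 1.042 × 10^7 m²
A = 1.042 × 10^7 m² = 10.42 km²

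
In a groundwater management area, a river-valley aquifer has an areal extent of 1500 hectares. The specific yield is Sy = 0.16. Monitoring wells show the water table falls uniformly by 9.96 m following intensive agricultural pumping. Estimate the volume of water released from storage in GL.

ΔV ≈ 23.9 GL

A = 1500 hectares = 1.5 × 10^7 m²
ΔV = Sy × A × Δh = 0.16 × 1.5 × 10^7 m² × 9.96 m = 2.39 × 10^7 m³
ΔV = 2.39 × 10^7 m³ = 23.9 GL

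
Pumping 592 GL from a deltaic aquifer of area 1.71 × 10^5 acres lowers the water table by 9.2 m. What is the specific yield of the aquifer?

A = 1.71 × 10^5 acres = 6.92 × 10^8 m²
ΔV = 592 GL = 5.92 × 10^8 m³
Sy = ΔV / (A × Δh) = 5.92 × 10^8 m³ / (6.92 × 10^8 m² × 9.2 m) = 0.09299

Sy ≈ 0.093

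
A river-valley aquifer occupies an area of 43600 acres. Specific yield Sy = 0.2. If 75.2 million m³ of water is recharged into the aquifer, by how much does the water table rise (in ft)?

A = 43600 acres = 1.764 × 10^8 m²
ΔV = 75.2 million m³ = 7.52 × 10^7 m³
Δh = ΔV / (Sy × A) = 7.52 × 10^7 m³ / (0.2 × 1.764 × 10^8 m²) = 2.131 m
Δh = 2.131 m = 6.991 ft

Δh ≈ 6.99 ft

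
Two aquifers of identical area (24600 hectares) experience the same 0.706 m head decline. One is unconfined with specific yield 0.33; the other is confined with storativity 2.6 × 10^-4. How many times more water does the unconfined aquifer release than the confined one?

ΔV_u / ΔV_c ≈ 1270

A = 24600 hectares = 2.46 × 10^8 m²
Unconfined: ΔV_u = Sy × A × Δh = 0.33 × 2.46 × 10^8 × 0.706 = 5.731 × 10^7 m³
Confined: ΔV_c = S × A × Δh = 2.6 × 10^-4 × 2.46 × 10^8 × 0.706 = 45160 m³
Ratio = ΔV_u / ΔV_c = Sy / S = 0.33 / 2.6 × 10^-4 = 1269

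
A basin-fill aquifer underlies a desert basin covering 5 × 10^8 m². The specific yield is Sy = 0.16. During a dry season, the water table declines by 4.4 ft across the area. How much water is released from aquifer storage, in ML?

ΔV ≈ 1.07 × 10^5 ML

Δh = 4.4 ft = 1.341 m
ΔV = Sy × A × Δh = 0.16 × 5 × 10^8 m² × 1.341 m = 1.073 × 10^8 m³
ΔV = 1.073 × 10^8 m³ = 1.073 × 10^5 ML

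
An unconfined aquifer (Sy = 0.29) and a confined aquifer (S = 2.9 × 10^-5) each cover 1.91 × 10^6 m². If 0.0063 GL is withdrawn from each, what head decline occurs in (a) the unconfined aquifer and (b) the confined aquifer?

ΔV = 0.0063 GL = 6300 m³
Unconfined: Δh_u = ΔV/(Sy·A) = 6300/(0.29 × 1.91 × 10^6) = 0.01137 m
Confined: Δh_c = ΔV/(S·A) = 6300/(2.9 × 10^-5 × 1.91 × 10^6) = 113.7 m

Δh_u ≈ 0.0114 m; Δh_c ≈ 114 m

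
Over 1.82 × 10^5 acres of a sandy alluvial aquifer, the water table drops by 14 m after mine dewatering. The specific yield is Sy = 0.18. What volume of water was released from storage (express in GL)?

ΔV ≈ 1860 GL

A = 1.82 × 10^5 acres = 7.365 × 10^8 m²
ΔV = Sy × A × Δh = 0.18 × 7.365 × 10^8 m² × 14 m = 1.856 × 10^9 m³
ΔV = 1.856 × 10^9 m³ = 1856 GL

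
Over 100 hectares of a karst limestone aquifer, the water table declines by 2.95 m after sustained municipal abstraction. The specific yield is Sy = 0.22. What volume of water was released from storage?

ΔV ≈ 6.49 × 10^5 m³

A = 100 hectares = 1 × 10^6 m²
ΔV = Sy × A × Δh = 0.22 × 1 × 10^6 m² × 2.95 m = 6.49 × 10^5 m³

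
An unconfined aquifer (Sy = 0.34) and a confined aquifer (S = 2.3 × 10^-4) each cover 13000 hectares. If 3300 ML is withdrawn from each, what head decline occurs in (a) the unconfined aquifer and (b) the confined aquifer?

A = 13000 hectares = 1.3 × 10^8 m²
ΔV = 3300 ML = 3.3 × 10^6 m³
Unconfined: Δh_u = ΔV/(Sy·A) = 3.3 × 10^6/(0.34 × 1.3 × 10^8) = 0.07466 m
Confined: Δh_c = ΔV/(S·A) = 3.3 × 10^6/(2.3 × 10^-4 × 1.3 × 10^8) = 110.4 m

Δh_u ≈ 0.0747 m; Δh_c ≈ 110 m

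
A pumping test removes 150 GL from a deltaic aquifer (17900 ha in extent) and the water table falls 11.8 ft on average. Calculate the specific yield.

Sy ≈ 0.23

A = 17900 ha = 1.79 × 10^8 m²
Δh = 11.8 ft = 3.597 m
ΔV = 150 GL = 1.5 × 10^8 m³
Sy = ΔV / (A × Δh) = 1.5 × 10^8 m³ / (1.79 × 10^8 m² × 3.597 m) = 0.233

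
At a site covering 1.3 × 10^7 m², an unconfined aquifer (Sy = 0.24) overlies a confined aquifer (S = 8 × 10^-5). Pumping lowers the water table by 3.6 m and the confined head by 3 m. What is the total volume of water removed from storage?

ΔV ≈ 1.12 × 10^7 m³

Unconfined: ΔV_u = Sy × A × Δh_u = 0.24 × 1.3 × 10^7 × 3.6 = 1.123 × 10^7 m³
Confined: ΔV_c = S × A × Δh_c = 8 × 10^-5 × 1.3 × 10^7 × 3 = 3120 m³
Total ΔV = 1.123 × 10^7 + 3120 = 1.124 × 10^7 m³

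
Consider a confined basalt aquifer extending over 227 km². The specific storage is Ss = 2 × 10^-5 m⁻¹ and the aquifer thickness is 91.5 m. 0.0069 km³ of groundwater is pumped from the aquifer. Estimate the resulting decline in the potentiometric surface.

Δh ≈ 16.6 m

S = Ss × b = 2 × 10^-5 m⁻¹ × 91.5 m = 1.83 × 10^-3
A = 227 km² = 2.27 × 10^8 m²
ΔV = 0.0069 km³ = 6.9 × 10^6 m³
Δh = ΔV / (S × A) = 6.9 × 10^6 m³ / (0.00183 × 2.27 × 10^8 m²) = 16.61 m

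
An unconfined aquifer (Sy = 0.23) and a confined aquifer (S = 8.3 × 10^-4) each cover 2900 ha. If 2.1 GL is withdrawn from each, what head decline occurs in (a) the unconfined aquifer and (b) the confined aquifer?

Δh_u ≈ 0.315 m; Δh_c ≈ 87.2 m

A = 2900 ha = 2.9 × 10^7 m²
ΔV = 2.1 GL = 2.1 × 10^6 m³
Unconfined: Δh_u = ΔV/(Sy·A) = 2.1 × 10^6/(0.23 × 2.9 × 10^7) = 0.3148 m
Confined: Δh_c = ΔV/(S·A) = 2.1 × 10^6/(8.3 × 10^-4 × 2.9 × 10^7) = 87.25 m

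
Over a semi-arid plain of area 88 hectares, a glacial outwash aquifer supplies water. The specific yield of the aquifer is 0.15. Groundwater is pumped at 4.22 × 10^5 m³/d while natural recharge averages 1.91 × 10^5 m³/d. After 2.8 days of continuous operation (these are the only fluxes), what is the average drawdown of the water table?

Δh ≈ 4.9 m

A = 88 hectares = 8.8 × 10^5 m²
Net abstraction = 4.22 × 10^5 − 1.91 × 10^5 = 2.31 × 10^5 m³/d
ΔV = Q × t = 2.31 × 10^5 m³/d × 2.8 d = 6.468 × 10^5 m³
Δh = ΔV / (Sy × A) = 6.468 × 10^5 / (0.15 × 8.8 × 10^5) = 4.9 m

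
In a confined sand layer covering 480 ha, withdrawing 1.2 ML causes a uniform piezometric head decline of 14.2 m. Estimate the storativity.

S ≈ 1.8 × 10^-5

A = 480 ha = 4.8 × 10^6 m²
ΔV = 1.2 ML = 1200 m³
S = ΔV / (A × Δh) = 1200 m³ / (4.8 × 10^6 m² × 14.2 m) = 1.761 × 10^-5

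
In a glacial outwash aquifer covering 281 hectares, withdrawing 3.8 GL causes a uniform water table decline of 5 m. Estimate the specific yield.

A = 281 hectares = 2.81 × 10^6 m²
ΔV = 3.8 GL = 3.8 × 10^6 m³
Sy = ΔV / (A × Δh) = 3.8 × 10^6 m³ / (2.81 × 10^6 m² × 5 m) = 0.2705

Sy ≈ 0.27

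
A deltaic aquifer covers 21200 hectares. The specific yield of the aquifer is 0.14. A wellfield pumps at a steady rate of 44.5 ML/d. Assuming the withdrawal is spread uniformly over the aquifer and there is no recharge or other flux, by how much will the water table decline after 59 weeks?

Δh ≈ 0.619 m

A = 21200 hectares = 2.12 × 10^8 m²
Q = 44.5 ML/d = 44500 m³/d
t = 59 weeks = 413 d
ΔV = Q × t = 44500 m³/d × 413 d = 1.838 × 10^7 m³
Δh = ΔV / (Sy × A) = 1.838 × 10^7 / (0.14 × 2.12 × 10^8) = 0.6192 m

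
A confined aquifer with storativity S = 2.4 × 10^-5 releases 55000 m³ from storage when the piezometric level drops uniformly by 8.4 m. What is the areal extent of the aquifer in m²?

A = ΔV / (S × Δh) = 55000 / (2.4 × 10^-5 × 8.4) = 2.728 × 10^8 m²

A ≈ 2.73 × 10^8 m²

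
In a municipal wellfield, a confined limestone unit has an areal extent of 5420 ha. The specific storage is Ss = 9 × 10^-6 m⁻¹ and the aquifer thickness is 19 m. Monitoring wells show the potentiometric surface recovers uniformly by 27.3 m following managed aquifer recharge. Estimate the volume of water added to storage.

ΔV ≈ 2.53 × 10^5 m³

S = Ss × b = 9 × 10^-6 m⁻¹ × 19 m = 1.71 × 10^-4
A = 5420 ha = 5.42 × 10^7 m²
ΔV = S × A × Δh = 1.71 × 10^-4 × 5.42 × 10^7 m² × 27.3 m = 2.53 × 10^5 m³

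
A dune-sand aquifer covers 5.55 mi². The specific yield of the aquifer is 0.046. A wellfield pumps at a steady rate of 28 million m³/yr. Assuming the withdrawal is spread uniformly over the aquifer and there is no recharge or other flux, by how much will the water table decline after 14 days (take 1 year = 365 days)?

Δh ≈ 1.62 m

A = 5.55 mi² = 1.437 × 10^7 m²
Q = 28 million m³/yr = 76710 m³/d
ΔV = Q × t = 76710 m³/d × 14 d = 1.074 × 10^6 m³
Δh = ΔV / (Sy × A) = 1.074 × 10^6 / (0.046 × 1.437 × 10^7) = 1.624 m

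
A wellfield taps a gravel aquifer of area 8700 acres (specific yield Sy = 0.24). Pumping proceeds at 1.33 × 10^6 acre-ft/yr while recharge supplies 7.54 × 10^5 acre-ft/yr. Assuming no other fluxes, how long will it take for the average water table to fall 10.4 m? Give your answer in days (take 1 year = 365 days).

A = 8700 acres = 3.521 × 10^7 m²
ΔV = Sy × A × Δh = 0.24 × 3.521 × 10^7 × 10.4 = 8.788 × 10^7 m³
Net withdrawal = 1.33 × 10^6 − 7.54 × 10^5 = 5.76 × 10^5 acre-ft/yr = 1.947 × 10^6 m³/d
t = ΔV / Q = 8.788 × 10^7 m³ / 1.947 × 10^6 m³/d = 45.15 d

t ≈ 45.1 days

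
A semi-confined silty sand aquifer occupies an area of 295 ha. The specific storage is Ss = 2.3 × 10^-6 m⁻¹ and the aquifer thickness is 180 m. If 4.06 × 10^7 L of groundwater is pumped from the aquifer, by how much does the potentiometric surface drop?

Δh ≈ 33.2 m

S = Ss × b = 2.3 × 10^-6 m⁻¹ × 180 m = 4.14 × 10^-4
A = 295 ha = 2.95 × 10^6 m²
ΔV = 4.06 × 10^7 L = 40600 m³
Δh = ΔV / (S × A) = 40600 m³ / (4.14 × 10^-4 × 2.95 × 10^6 m²) = 33.24 m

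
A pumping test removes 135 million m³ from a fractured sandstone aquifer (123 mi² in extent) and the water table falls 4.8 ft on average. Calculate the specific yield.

A = 123 mi² = 3.186 × 10^8 m²
Δh = 4.8 ft = 1.463 m
ΔV = 135 million m³ = 1.35 × 10^8 m³
Sy = ΔV / (A × Δh) = 1.35 × 10^8 m³ / (3.186 × 10^8 m² × 1.463 m) = 0.2897

Sy ≈ 0.29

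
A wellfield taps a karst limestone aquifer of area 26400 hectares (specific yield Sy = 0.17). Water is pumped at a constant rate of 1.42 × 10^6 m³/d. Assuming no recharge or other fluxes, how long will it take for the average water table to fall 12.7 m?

t ≈ 401 days

A = 26400 hectares = 2.64 × 10^8 m²
ΔV = Sy × A × Δh = 0.17 × 2.64 × 10^8 × 12.7 = 5.7 × 10^8 m³
t = ΔV / Q = 5.7 × 10^8 m³ / 1.42 × 10^6 m³/d = 401.4 d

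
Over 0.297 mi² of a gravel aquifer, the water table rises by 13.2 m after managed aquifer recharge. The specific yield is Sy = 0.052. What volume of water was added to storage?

ΔV ≈ 5.28 × 10^5 m³

A = 0.297 mi² = 7.692 × 10^5 m²
ΔV = Sy × A × Δh = 0.052 × 7.692 × 10^5 m² × 13.2 m = 5.28 × 10^5 m³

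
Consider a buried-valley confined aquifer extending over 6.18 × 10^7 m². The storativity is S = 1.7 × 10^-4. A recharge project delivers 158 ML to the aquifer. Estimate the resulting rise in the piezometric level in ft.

ΔV = 158 ML = 1.58 × 10^5 m³
Δh = ΔV / (S × A) = 1.58 × 10^5 m³ / (1.7 × 10^-4 × 6.18 × 10^7 m²) = 15.04 m
Δh = 15.04 m = 49.34 ft

Δh ≈ 49.3 ft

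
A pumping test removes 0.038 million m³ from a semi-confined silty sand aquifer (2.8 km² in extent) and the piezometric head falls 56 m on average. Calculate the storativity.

A = 2.8 km² = 2.8 × 10^6 m²
ΔV = 0.038 million m³ = 38000 m³
S = ΔV / (A × Δh) = 38000 m³ / (2.8 × 10^6 m² × 56 m) = 2.423 × 10^-4

S ≈ 2.4 × 10^-4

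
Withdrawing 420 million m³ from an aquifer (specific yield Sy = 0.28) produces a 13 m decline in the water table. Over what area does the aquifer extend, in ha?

ΔV = 420 million m³ = 4.2 × 10^8 m³
A = ΔV / (Sy × Δh) = 4.2 × 10^8 / (0.28 × 13) = 1.154 × 10^8 m²
A = 1.154 × 10^8 m² = 11540 ha

A ≈ 11500 ha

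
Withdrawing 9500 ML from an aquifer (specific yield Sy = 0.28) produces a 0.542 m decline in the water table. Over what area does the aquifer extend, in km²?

A ≈ 62.6 km²

ΔV = 9500 ML = 9.5 × 10^6 m³
A = ΔV / (Sy × Δh) = 9.5 × 10^6 / (0.28 × 0.542) = 6.26 × 10^7 m²
A = 6.26 × 10^7 m² = 62.6 km²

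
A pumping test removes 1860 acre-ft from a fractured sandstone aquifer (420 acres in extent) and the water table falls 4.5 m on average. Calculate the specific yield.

Sy ≈ 0.3

A = 420 acres = 1.7 × 10^6 m²
ΔV = 1860 acre-ft = 2.294 × 10^6 m³
Sy = ΔV / (A × Δh) = 2.294 × 10^6 m³ / (1.7 × 10^6 m² × 4.5 m) = 0.3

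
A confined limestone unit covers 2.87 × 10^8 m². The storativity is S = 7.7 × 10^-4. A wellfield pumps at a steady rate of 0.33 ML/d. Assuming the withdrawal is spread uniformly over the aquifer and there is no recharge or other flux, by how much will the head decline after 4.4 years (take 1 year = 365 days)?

Δh ≈ 2.4 m

Q = 0.33 ML/d = 330 m³/d
t = 4.4 years = 1606 d
ΔV = Q × t = 330 m³/d × 1606 d = 5.3 × 10^5 m³
Δh = ΔV / (S × A) = 5.3 × 10^5 / (7.7 × 10^-4 × 2.87 × 10^8) = 2.398 m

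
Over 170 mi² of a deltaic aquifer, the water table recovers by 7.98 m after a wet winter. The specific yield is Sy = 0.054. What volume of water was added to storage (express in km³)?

A = 170 mi² = 4.403 × 10^8 m²
ΔV = Sy × A × Δh = 0.054 × 4.403 × 10^8 m² × 7.98 m = 1.897 × 10^8 m³
ΔV = 1.897 × 10^8 m³ = 0.1897 km³

ΔV ≈ 0.19 km³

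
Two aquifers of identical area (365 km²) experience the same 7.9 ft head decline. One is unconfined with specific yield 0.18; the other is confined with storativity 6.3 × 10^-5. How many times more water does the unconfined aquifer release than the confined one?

ΔV_u / ΔV_c ≈ 2860

A = 365 km² = 3.65 × 10^8 m²
Δh = 7.9 ft = 2.408 m
Unconfined: ΔV_u = Sy × A × Δh = 0.18 × 3.65 × 10^8 × 2.408 = 1.582 × 10^8 m³
Confined: ΔV_c = S × A × Δh = 6.3 × 10^-5 × 3.65 × 10^8 × 2.408 = 55370 m³
Ratio = ΔV_u / ΔV_c = Sy / S = 0.18 / 6.3 × 10^-5 = 2857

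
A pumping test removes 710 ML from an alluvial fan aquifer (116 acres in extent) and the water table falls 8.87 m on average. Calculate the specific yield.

A = 116 acres = 4.694 × 10^5 m²
ΔV = 710 ML = 7.1 × 10^5 m³
Sy = ΔV / (A × Δh) = 7.1 × 10^5 m³ / (4.694 × 10^5 m² × 8.87 m) = 0.1705

Sy ≈ 0.17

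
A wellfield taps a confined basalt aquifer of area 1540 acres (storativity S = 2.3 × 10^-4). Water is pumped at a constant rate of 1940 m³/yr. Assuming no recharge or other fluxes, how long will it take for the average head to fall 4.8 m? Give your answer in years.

A = 1540 acres = 6.232 × 10^6 m²
ΔV = S × A × Δh = 2.3 × 10^-4 × 6.232 × 10^6 × 4.8 = 6880 m³
Q = 1940 m³/yr = 5.315 m³/d
t = ΔV / Q = 6880 m³ / 5.315 m³/d = 1294 d
t = 1294 d ≈ 3.547 years

t ≈ 3.55 years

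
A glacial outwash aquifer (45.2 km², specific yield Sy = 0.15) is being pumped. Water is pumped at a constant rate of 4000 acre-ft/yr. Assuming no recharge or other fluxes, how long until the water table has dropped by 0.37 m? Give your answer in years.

t ≈ 0.508 years

A = 45.2 km² = 4.52 × 10^7 m²
ΔV = Sy × A × Δh = 0.15 × 4.52 × 10^7 × 0.37 = 2.509 × 10^6 m³
Q = 4000 acre-ft/yr = 13520 m³/d
t = ΔV / Q = 2.509 × 10^6 m³ / 13520 m³/d = 185.6 d
t = 185.6 d ≈ 0.5084 years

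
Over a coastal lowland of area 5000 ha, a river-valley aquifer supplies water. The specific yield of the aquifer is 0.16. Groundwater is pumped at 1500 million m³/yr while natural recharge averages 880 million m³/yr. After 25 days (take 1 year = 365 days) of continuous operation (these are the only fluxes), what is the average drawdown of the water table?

Δh ≈ 5.31 m

A = 5000 ha = 5 × 10^7 m²
Net abstraction = 1500 − 880 = 620 million m³/yr
Q_net = 620 million m³/yr = 1.699 × 10^6 m³/d
ΔV = Q × t = 1.699 × 10^6 m³/d × 25 d = 4.247 × 10^7 m³
Δh = ΔV / (Sy × A) = 4.247 × 10^7 / (0.16 × 5 × 10^7) = 5.308 m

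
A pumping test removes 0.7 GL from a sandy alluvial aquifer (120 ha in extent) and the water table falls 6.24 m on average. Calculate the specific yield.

Sy ≈ 0.093

A = 120 ha = 1.2 × 10^6 m²
ΔV = 0.7 GL = 7 × 10^5 m³
Sy = ΔV / (A × Δh) = 7 × 10^5 m³ / (1.2 × 10^6 m² × 6.24 m) = 0.09348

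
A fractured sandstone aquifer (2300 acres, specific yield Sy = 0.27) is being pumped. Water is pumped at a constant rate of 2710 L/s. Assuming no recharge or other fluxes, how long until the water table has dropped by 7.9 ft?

A = 2300 acres = 9.308 × 10^6 m²
Δh = 7.9 ft = 2.408 m
ΔV = Sy × A × Δh = 0.27 × 9.308 × 10^6 × 2.408 = 6.051 × 10^6 m³
Q = 2710 L/s = 2.341 × 10^5 m³/d
t = ΔV / Q = 6.051 × 10^6 m³ / 2.341 × 10^5 m³/d = 25.84 d

t ≈ 25.8 days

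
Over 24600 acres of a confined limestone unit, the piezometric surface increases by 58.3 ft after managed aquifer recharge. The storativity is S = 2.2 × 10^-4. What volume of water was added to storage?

A = 24600 acres = 9.955 × 10^7 m²
Δh = 58.3 ft = 17.77 m
ΔV = S × A × Δh = 2.2 × 10^-4 × 9.955 × 10^7 m² × 17.77 m = 3.892 × 10^5 m³

ΔV ≈ 3.89 × 10^5 m³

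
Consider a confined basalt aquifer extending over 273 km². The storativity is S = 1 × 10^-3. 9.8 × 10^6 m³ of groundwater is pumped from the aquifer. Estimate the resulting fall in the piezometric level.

A = 273 km² = 2.73 × 10^8 m²
Δh = ΔV / (S × A) = 9.8 × 10^6 m³ / (0.001 × 2.73 × 10^8 m²) = 35.9 m

Δh ≈ 35.9 m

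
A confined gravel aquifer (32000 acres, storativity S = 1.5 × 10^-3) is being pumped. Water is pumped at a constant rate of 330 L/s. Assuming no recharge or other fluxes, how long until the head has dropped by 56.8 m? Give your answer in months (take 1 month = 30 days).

t ≈ 12.9 months

A = 32000 acres = 1.295 × 10^8 m²
ΔV = S × A × Δh = 0.0015 × 1.295 × 10^8 × 56.8 = 1.103 × 10^7 m³
Q = 330 L/s = 28510 m³/d
t = ΔV / Q = 1.103 × 10^7 m³ / 28510 m³/d = 387 d
t = 387 d ≈ 12.9 months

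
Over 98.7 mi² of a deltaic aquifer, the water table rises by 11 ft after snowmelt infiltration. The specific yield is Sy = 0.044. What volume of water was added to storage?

ΔV ≈ 3.77 × 10^7 m³

A = 98.7 mi² = 2.556 × 10^8 m²
Δh = 11 ft = 3.353 m
ΔV = Sy × A × Δh = 0.044 × 2.556 × 10^8 m² × 3.353 m = 3.771 × 10^7 m³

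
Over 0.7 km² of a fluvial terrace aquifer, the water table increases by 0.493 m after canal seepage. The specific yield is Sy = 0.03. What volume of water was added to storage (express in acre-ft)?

ΔV ≈ 8.39 acre-ft

A = 0.7 km² = 7 × 10^5 m²
ΔV = Sy × A × Δh = 0.03 × 7 × 10^5 m² × 0.493 m = 10350 m³
ΔV = 10350 m³ = 8.393 acre-ft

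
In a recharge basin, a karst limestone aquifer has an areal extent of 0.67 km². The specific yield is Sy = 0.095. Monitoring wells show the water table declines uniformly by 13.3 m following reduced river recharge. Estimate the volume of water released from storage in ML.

ΔV ≈ 847 ML

A = 0.67 km² = 6.7 × 10^5 m²
ΔV = Sy × A × Δh = 0.095 × 6.7 × 10^5 m² × 13.3 m = 8.465 × 10^5 m³
ΔV = 8.465 × 10^5 m³ = 846.5 ML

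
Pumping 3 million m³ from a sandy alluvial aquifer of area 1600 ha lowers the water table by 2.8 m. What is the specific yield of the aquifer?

A = 1600 ha = 1.6 × 10^7 m²
ΔV = 3 million m³ = 3 × 10^6 m³
Sy = ΔV / (A × Δh) = 3 × 10^6 m³ / (1.6 × 10^7 m² × 2.8 m) = 0.06696

Sy ≈ 0.067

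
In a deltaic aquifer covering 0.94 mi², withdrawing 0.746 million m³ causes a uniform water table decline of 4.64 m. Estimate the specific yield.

A = 0.94 mi² = 2.435 × 10^6 m²
ΔV = 0.746 million m³ = 7.46 × 10^5 m³
Sy = ΔV / (A × Δh) = 7.46 × 10^5 m³ / (2.435 × 10^6 m² × 4.64 m) = 0.06604

Sy ≈ 0.066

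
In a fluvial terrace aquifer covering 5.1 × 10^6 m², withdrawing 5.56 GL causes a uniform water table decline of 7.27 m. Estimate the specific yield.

Sy ≈ 0.15

ΔV = 5.56 GL = 5.56 × 10^6 m³
Sy = ΔV / (A × Δh) = 5.56 × 10^6 m³ / (5.1 × 10^6 m² × 7.27 m) = 0.15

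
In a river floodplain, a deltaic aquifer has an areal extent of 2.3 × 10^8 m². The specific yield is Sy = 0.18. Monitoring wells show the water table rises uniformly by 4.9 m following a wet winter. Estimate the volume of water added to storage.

ΔV ≈ 2.03 × 10^8 m³

ΔV = Sy × A × Δh = 0.18 × 2.3 × 10^8 m² × 4.9 m = 2.029 × 10^8 m³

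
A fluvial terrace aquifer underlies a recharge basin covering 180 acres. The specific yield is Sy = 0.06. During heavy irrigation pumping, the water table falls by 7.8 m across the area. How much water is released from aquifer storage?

ΔV ≈ 3.41 × 10^5 m³

A = 180 acres = 7.284 × 10^5 m²
ΔV = Sy × A × Δh = 0.06 × 7.284 × 10^5 m² × 7.8 m = 3.409 × 10^5 m³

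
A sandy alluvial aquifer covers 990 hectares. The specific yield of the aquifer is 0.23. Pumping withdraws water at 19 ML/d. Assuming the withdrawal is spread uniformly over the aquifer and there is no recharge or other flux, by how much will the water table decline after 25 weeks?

Δh ≈ 1.46 m

A = 990 hectares = 9.9 × 10^6 m²
Q = 19 ML/d = 19000 m³/d
t = 25 weeks = 175 d
ΔV = Q × t = 19000 m³/d × 175 d = 3.325 × 10^6 m³
Δh = ΔV / (Sy × A) = 3.325 × 10^6 / (0.23 × 9.9 × 10^6) = 1.46 m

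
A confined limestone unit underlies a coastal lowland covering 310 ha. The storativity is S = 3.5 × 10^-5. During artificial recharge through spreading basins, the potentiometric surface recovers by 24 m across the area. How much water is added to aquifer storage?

ΔV ≈ 2600 m³

A = 310 ha = 3.1 × 10^6 m²
ΔV = S × A × Δh = 3.5 × 10^-5 × 3.1 × 10^6 m² × 24 m = 2604 m³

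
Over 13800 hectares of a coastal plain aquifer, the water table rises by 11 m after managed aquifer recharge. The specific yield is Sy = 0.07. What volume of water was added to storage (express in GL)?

A = 13800 hectares = 1.38 × 10^8 m²
ΔV = Sy × A × Δh = 0.07 × 1.38 × 10^8 m² × 11 m = 1.063 × 10^8 m³
ΔV = 1.063 × 10^8 m³ = 106.3 GL

ΔV ≈ 106 GL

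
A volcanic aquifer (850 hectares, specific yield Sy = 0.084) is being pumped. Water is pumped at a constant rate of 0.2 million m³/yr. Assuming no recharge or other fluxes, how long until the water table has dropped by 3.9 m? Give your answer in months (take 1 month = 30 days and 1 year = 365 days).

t ≈ 169 months

A = 850 hectares = 8.5 × 10^6 m²
ΔV = Sy × A × Δh = 0.084 × 8.5 × 10^6 × 3.9 = 2.785 × 10^6 m³
Q = 0.2 million m³/yr = 547.9 m³/d
t = ΔV / Q = 2.785 × 10^6 m³ / 547.9 m³/d = 5082 d
t = 5082 d ≈ 169.4 months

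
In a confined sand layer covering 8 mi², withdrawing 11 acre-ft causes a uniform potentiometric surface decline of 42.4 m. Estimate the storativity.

S ≈ 1.5 × 10^-5

A = 8 mi² = 2.072 × 10^7 m²
ΔV = 11 acre-ft = 13570 m³
S = ΔV / (A × Δh) = 13570 m³ / (2.072 × 10^7 m² × 42.4 m) = 1.544 × 10^-5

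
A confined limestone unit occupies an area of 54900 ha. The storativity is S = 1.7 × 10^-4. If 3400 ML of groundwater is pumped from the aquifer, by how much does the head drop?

Δh ≈ 36.4 m

A = 54900 ha = 5.49 × 10^8 m²
ΔV = 3400 ML = 3.4 × 10^6 m³
Δh = ΔV / (S × A) = 3.4 × 10^6 m³ / (1.7 × 10^-4 × 5.49 × 10^8 m²) = 36.43 m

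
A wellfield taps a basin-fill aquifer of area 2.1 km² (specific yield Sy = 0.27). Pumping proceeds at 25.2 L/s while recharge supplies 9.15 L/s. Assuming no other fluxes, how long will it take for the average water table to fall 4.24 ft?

t ≈ 528 days

A = 2.1 km² = 2.1 × 10^6 m²
Δh = 4.24 ft = 1.292 m
ΔV = Sy × A × Δh = 0.27 × 2.1 × 10^6 × 1.292 = 7.328 × 10^5 m³
Net withdrawal = 25.2 − 9.15 = 16.05 L/s = 1387 m³/d
t = ΔV / Q = 7.328 × 10^5 m³ / 1387 m³/d = 528.4 d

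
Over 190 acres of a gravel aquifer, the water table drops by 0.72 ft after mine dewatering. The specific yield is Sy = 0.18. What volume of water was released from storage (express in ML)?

ΔV ≈ 30.4 ML

A = 190 acres = 7.689 × 10^5 m²
Δh = 0.72 ft = 0.2195 m
ΔV = Sy × A × Δh = 0.18 × 7.689 × 10^5 m² × 0.2195 m = 30370 m³
ΔV = 30370 m³ = 30.37 ML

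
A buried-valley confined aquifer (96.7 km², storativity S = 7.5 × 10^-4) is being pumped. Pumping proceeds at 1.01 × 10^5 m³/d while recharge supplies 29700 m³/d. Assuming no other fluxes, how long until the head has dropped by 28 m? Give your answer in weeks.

t ≈ 4.07 weeks

A = 96.7 km² = 9.67 × 10^7 m²
ΔV = S × A × Δh = 7.5 × 10^-4 × 9.67 × 10^7 × 28 = 2.031 × 10^6 m³
Net withdrawal = 1.01 × 10^5 − 29700 = 71300 m³/d
t = ΔV / Q = 2.031 × 10^6 m³ / 71300 m³/d = 28.48 d
t = 28.48 d ≈ 4.069 weeks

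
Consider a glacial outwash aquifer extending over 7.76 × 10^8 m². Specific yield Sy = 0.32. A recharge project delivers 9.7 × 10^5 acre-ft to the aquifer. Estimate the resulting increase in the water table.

Δh ≈ 4.82 m

ΔV = 9.7 × 10^5 acre-ft = 1.196 × 10^9 m³
Δh = ΔV / (Sy × A) = 1.196 × 10^9 m³ / (0.32 × 7.76 × 10^8 m²) = 4.818 m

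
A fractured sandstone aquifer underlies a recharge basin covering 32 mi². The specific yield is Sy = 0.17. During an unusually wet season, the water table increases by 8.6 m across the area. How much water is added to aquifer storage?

A = 32 mi² = 8.288 × 10^7 m²
ΔV = Sy × A × Δh = 0.17 × 8.288 × 10^7 m² × 8.6 m = 1.212 × 10^8 m³

ΔV ≈ 1.21 × 10^8 m³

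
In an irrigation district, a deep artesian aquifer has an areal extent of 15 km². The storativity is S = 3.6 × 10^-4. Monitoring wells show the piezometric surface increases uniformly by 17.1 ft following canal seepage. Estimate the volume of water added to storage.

ΔV ≈ 28100 m³

A = 15 km² = 1.5 × 10^7 m²
Δh = 17.1 ft = 5.212 m
ΔV = S × A × Δh = 3.6 × 10^-4 × 1.5 × 10^7 m² × 5.212 m = 28150 m³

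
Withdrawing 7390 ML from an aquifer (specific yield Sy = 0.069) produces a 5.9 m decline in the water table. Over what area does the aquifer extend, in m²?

A ≈ 1.82 × 10^7 m²

ΔV = 7390 ML = 7.39 × 10^6 m³
A = ΔV / (Sy × Δh) = 7.39 × 10^6 / (0.069 × 5.9) = 1.815 × 10^7 m²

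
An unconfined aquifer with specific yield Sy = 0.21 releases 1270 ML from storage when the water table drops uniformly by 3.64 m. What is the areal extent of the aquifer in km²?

ΔV = 1270 ML = 1.27 × 10^6 m³
A = ΔV / (Sy × Δh) = 1.27 × 10^6 / (0.21 × 3.64) = 1.661 × 10^6 m²
A = 1.661 × 10^6 m² = 1.661 km²

A ≈ 1.66 km²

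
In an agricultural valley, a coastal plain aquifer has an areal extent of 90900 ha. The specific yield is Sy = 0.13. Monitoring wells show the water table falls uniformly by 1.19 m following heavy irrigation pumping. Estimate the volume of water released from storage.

A = 90900 ha = 9.09 × 10^8 m²
ΔV = Sy × A × Δh = 0.13 × 9.09 × 10^8 m² × 1.19 m = 1.406 × 10^8 m³

ΔV ≈ 1.41 × 10^8 m³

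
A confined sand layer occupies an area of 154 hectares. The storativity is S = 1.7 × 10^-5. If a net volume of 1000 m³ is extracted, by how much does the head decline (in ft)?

A = 154 hectares = 1.54 × 10^6 m²
Δh = ΔV / (S × A) = 1000 m³ / (1.7 × 10^-5 × 1.54 × 10^6 m²) = 38.2 m
Δh = 38.2 m = 125.3 ft

Δh ≈ 125 ft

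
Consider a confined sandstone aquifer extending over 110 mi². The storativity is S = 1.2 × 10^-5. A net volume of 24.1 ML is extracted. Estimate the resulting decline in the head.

Δh ≈ 7.05 m

A = 110 mi² = 2.849 × 10^8 m²
ΔV = 24.1 ML = 24100 m³
Δh = ΔV / (S × A) = 24100 m³ / (1.2 × 10^-5 × 2.849 × 10^8 m²) = 7.049 m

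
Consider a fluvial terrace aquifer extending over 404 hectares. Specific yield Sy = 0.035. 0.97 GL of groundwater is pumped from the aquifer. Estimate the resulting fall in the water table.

Δh ≈ 6.86 m

A = 404 hectares = 4.04 × 10^6 m²
ΔV = 0.97 GL = 9.7 × 10^5 m³
Δh = ΔV / (Sy × A) = 9.7 × 10^5 m³ / (0.035 × 4.04 × 10^6 m²) = 6.86 m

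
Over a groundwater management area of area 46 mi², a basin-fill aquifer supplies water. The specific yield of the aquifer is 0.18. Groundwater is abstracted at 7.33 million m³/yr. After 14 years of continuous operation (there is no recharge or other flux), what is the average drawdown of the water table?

A = 46 mi² = 1.191 × 10^8 m²
Q = 7.33 million m³/yr = 20080 m³/d
t = 14 years = 5110 d
ΔV = Q × t = 20080 m³/d × 5110 d = 1.026 × 10^8 m³
Δh = ΔV / (Sy × A) = 1.026 × 10^8 / (0.18 × 1.191 × 10^8) = 4.785 m

Δh ≈ 4.79 m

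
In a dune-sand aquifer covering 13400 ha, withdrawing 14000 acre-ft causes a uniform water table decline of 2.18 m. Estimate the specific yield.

A = 13400 ha = 1.34 × 10^8 m²
ΔV = 14000 acre-ft = 1.727 × 10^7 m³
Sy = ΔV / (A × Δh) = 1.727 × 10^7 m³ / (1.34 × 10^8 m² × 2.18 m) = 0.05912

Sy ≈ 0.059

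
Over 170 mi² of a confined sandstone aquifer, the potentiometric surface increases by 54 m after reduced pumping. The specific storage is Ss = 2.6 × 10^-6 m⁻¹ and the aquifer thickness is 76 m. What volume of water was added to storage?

S = Ss × b = 2.6 × 10^-6 m⁻¹ × 76 m = 1.976 × 10^-4
A = 170 mi² = 4.403 × 10^8 m²
ΔV = S × A × Δh = 1.976 × 10^-4 × 4.403 × 10^8 m² × 54 m = 4.698 × 10^6 m³

ΔV ≈ 4.7 × 10^6 m³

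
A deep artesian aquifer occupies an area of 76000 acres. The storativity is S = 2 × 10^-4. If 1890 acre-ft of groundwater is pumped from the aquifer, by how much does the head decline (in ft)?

A = 76000 acres = 3.076 × 10^8 m²
ΔV = 1890 acre-ft = 2.331 × 10^6 m³
Δh = ΔV / (S × A) = 2.331 × 10^6 m³ / (2 × 10^-4 × 3.076 × 10^8 m²) = 37.9 m
Δh = 37.9 m = 124.3 ft

Δh ≈ 124 ft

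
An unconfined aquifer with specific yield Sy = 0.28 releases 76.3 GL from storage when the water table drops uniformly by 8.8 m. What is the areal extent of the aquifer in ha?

A ≈ 3100 ha

ΔV = 76.3 GL = 7.63 × 10^7 m³
A = ΔV / (Sy × Δh) = 7.63 × 10^7 / (0.28 × 8.8) = 3.097 × 10^7 m²
A = 3.097 × 10^7 m² = 3097 ha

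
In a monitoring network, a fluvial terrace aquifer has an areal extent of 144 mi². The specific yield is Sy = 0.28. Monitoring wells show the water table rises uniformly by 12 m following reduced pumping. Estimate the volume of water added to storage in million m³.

A = 144 mi² = 3.73 × 10^8 m²
ΔV = Sy × A × Δh = 0.28 × 3.73 × 10^8 m² × 12 m = 1.253 × 10^9 m³
ΔV = 1.253 × 10^9 m³ = 1253 million m³

ΔV ≈ 1250 million m³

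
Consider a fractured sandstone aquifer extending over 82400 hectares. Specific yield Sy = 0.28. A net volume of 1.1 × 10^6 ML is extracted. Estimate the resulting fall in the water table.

Δh ≈ 4.77 m

A = 82400 hectares = 8.24 × 10^8 m²
ΔV = 1.1 × 10^6 ML = 1.1 × 10^9 m³
Δh = ΔV / (Sy × A) = 1.1 × 10^9 m³ / (0.28 × 8.24 × 10^8 m²) = 4.768 m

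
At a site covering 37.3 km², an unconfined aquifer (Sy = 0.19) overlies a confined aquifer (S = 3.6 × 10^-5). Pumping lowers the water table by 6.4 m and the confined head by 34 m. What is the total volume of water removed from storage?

A = 37.3 km² = 3.73 × 10^7 m²
Unconfined: ΔV_u = Sy × A × Δh_u = 0.19 × 3.73 × 10^7 × 6.4 = 4.536 × 10^7 m³
Confined: ΔV_c = S × A × Δh_c = 3.6 × 10^-5 × 3.73 × 10^7 × 34 = 45660 m³
Total ΔV = 4.536 × 10^7 + 45660 = 4.54 × 10^7 m³

ΔV ≈ 4.54 × 10^7 m³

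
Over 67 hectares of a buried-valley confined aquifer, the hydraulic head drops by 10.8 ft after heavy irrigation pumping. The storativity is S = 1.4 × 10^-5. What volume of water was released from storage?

A = 67 hectares = 6.7 × 10^5 m²
Δh = 10.8 ft = 3.292 m
ΔV = S × A × Δh = 1.4 × 10^-5 × 6.7 × 10^5 m² × 3.292 m = 30.88 m³

ΔV ≈ 30.9 m³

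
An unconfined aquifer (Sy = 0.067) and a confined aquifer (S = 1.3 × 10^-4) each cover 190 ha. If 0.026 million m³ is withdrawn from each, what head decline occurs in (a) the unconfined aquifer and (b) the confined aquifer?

A = 190 ha = 1.9 × 10^6 m²
ΔV = 0.026 million m³ = 26000 m³
Unconfined: Δh_u = ΔV/(Sy·A) = 26000/(0.067 × 1.9 × 10^6) = 0.2042 m
Confined: Δh_c = ΔV/(S·A) = 26000/(1.3 × 10^-4 × 1.9 × 10^6) = 105.3 m

Δh_u ≈ 0.204 m; Δh_c ≈ 105 m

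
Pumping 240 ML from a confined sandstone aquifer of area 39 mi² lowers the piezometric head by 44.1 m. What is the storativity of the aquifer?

S ≈ 5.4 × 10^-5

A = 39 mi² = 1.01 × 10^8 m²
ΔV = 240 ML = 2.4 × 10^5 m³
S = ΔV / (A × Δh) = 2.4 × 10^5 m³ / (1.01 × 10^8 m² × 44.1 m) = 5.388 × 10^-5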